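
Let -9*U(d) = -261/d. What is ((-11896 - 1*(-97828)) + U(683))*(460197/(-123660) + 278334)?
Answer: 44890353010720559/1876884 ≈ 2.3917e+10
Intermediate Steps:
U(d) = 29/d (U(d) = -(-29)/d = 29/d)
((-11896 - 1*(-97828)) + U(683))*(460197/(-123660) + 278334) = ((-11896 - 1*(-97828)) + 29/683)*(460197/(-123660) + 278334) = ((-11896 + 97828) + 29*(1/683))*(460197*(-1/123660) + 278334) = (85932 + 29/683)*(-51133/13740 + 278334) = (58691585/683)*(3824258027/13740) = 44890353010720559/1876884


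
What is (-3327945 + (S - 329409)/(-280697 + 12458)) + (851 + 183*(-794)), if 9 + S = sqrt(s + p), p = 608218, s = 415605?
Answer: -310477233742/89413 - sqrt(1023823)/268239 ≈ -3.4724e+6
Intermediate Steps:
S = -9 + sqrt(1023823) (S = -9 + sqrt(415605 + 608218) = -9 + sqrt(1023823) ≈ 1002.8)
(-3327945 + (S - 329409)/(-280697 + 12458)) + (851 + 183*(-794)) = (-3327945 + ((-9 + sqrt(1023823)) - 329409)/(-280697 + 12458)) + (851 + 183*(-794)) = (-3327945 + (-329418 + sqrt(1023823))/(-268239)) + (851 - 145302) = (-3327945 + (-329418 + sqrt(1023823))*(-1/268239)) - 144451 = (-3327945 + (109806/89413 - sqrt(1023823)/268239)) - 144451 = (-297561436479/89413 - sqrt(1023823)/268239) - 144451 = -310477233742/89413 - sqrt(1023823)/268239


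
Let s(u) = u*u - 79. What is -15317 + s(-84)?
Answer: -8340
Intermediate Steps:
s(u) = -79 + u² (s(u) = u² - 79 = -79 + u²)
-15317 + s(-84) = -15317 + (-79 + (-84)²) = -15317 + (-79 + 7056) = -15317 + 6977 = -8340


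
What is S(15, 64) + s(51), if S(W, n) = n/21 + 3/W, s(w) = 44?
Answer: 4961/105 ≈ 47.248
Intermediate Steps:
S(W, n) = 3/W + n/21 (S(W, n) = n*(1/21) + 3/W = n/21 + 3/W = 3/W + n/21)
S(15, 64) + s(51) = (3/15 + (1/21)*64) + 44 = (3*(1/15) + 64/21) + 44 = (1/5 + 64/21) + 44 = 341/105 + 44 = 4961/105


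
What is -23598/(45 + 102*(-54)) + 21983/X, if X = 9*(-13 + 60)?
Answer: 14452787/256761 ≈ 56.289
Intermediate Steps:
X = 423 (X = 9*47 = 423)
-23598/(45 + 102*(-54)) + 21983/X = -23598/(45 + 102*(-54)) + 21983/423 = -23598/(45 - 5508) + 21983*(1/423) = -23598/(-5463) + 21983/423 = -23598*(-1/5463) + 21983/423 = 2622/607 + 21983/423 = 14452787/256761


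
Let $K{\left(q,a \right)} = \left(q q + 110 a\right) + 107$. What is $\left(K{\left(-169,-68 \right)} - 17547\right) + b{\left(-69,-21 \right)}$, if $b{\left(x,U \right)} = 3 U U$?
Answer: $4964$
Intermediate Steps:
$K{\left(q,a \right)} = 107 + q^{2} + 110 a$ ($K{\left(q,a \right)} = \left(q^{2} + 110 a\right) + 107 = 107 + q^{2} + 110 a$)
$b{\left(x,U \right)} = 3 U^{2}$
$\left(K{\left(-169,-68 \right)} - 17547\right) + b{\left(-69,-21 \right)} = \left(\left(107 + \left(-169\right)^{2} + 110 \left(-68\right)\right) - 17547\right) + 3 \left(-21\right)^{2} = \left(\left(107 + 28561 - 7480\right) - 17547\right) + 3 \cdot 441 = \left(21188 - 17547\right) + 1323 = 3641 + 1323 = 4964$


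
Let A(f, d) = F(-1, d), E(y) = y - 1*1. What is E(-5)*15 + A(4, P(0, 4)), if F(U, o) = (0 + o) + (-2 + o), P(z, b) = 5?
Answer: -82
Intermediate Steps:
E(y) = -1 + y (E(y) = y - 1 = -1 + y)
F(U, o) = -2 + 2*o (F(U, o) = o + (-2 + o) = -2 + 2*o)
A(f, d) = -2 + 2*d
E(-5)*15 + A(4, P(0, 4)) = (-1 - 5)*15 + (-2 + 2*5) = -6*15 + (-2 + 10) = -90 + 8 = -82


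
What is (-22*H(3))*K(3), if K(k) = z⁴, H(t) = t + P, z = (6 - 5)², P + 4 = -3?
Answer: 88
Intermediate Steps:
P = -7 (P = -4 - 3 = -7)
z = 1 (z = 1² = 1)
H(t) = -7 + t (H(t) = t - 7 = -7 + t)
K(k) = 1 (K(k) = 1⁴ = 1)
(-22*H(3))*K(3) = -22*(-7 + 3)*1 = -22*(-4)*1 = 88*1 = 88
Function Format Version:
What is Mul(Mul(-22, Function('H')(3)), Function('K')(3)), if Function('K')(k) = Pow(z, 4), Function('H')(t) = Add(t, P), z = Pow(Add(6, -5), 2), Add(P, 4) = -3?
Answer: 88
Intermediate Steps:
P = -7 (P = Add(-4, -3) = -7)
z = 1 (z = Pow(1, 2) = 1)
Function('H')(t) = Add(-7, t) (Function('H')(t) = Add(t, -7) = Add(-7, t))
Function('K')(k) = 1 (Function('K')(k) = Pow(1, 4) = 1)
Mul(Mul(-22, Function('H')(3)), Function('K')(3)) = Mul(Mul(-22, Add(-7, 3)), 1) = Mul(Mul(-22, -4), 1) = Mul(88, 1) = 88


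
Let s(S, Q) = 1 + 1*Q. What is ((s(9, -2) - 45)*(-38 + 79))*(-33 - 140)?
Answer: 326278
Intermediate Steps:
s(S, Q) = 1 + Q
((s(9, -2) - 45)*(-38 + 79))*(-33 - 140) = (((1 - 2) - 45)*(-38 + 79))*(-33 - 140) = ((-1 - 45)*41)*(-173) = -46*41*(-173) = -1886*(-173) = 326278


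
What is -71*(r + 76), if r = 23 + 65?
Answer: -11644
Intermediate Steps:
r = 88
-71*(r + 76) = -71*(88 + 76) = -71*164 = -11644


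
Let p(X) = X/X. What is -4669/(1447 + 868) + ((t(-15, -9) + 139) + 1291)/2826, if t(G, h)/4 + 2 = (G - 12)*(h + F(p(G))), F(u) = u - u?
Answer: -425138/363455 ≈ -1.1697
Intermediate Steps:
p(X) = 1
F(u) = 0
t(G, h) = -8 + 4*h*(-12 + G) (t(G, h) = -8 + 4*((G - 12)*(h + 0)) = -8 + 4*((-12 + G)*h) = -8 + 4*(h*(-12 + G)) = -8 + 4*h*(-12 + G))
-4669/(1447 + 868) + ((t(-15, -9) + 139) + 1291)/2826 = -4669/(1447 + 868) + (((-8 - 48*(-9) + 4*(-15)*(-9)) + 139) + 1291)/2826 = -4669/2315 + (((-8 + 432 + 540) + 139) + 1291)*(1/2826) = -4669*1/2315 + ((964 + 139) + 1291)*(1/2826) = -4669/2315 + (1103 + 1291)*(1/2826) = -4669/2315 + 2394*(1/2826) = -4669/2315 + 133/157 = -425138/363455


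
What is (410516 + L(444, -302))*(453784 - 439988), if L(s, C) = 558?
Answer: 5671176904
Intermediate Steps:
(410516 + L(444, -302))*(453784 - 439988) = (410516 + 558)*(453784 - 439988) = 411074*13796 = 5671176904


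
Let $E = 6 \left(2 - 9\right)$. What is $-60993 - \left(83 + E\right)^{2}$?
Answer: $-62674$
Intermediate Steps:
$E = -42$ ($E = 6 \left(-7\right) = -42$)
$-60993 - \left(83 + E\right)^{2} = -60993 - \left(83 - 42\right)^{2} = -60993 - 41^{2} = -60993 - 1681 = -62674$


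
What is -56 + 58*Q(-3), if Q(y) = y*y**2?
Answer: -1622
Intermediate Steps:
Q(y) = y**3
-56 + 58*Q(-3) = -56 + 58*(-3)**3 = -56 + 58*(-27) = -56 - 1566 = -1622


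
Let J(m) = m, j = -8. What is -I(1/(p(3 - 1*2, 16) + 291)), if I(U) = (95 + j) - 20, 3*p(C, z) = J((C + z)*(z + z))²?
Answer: -67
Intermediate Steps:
p(C, z) = 4*z²*(C + z)²/3 (p(C, z) = ((C + z)*(z + z))²/3 = ((C + z)*(2*z))²/3 = (2*z*(C + z))²/3 = (4*z²*(C + z)²)/3 = 4*z²*(C + z)²/3)
I(U) = 67 (I(U) = (95 - 8) - 20 = 87 - 20 = 67)
-I(1/(p(3 - 1*2, 16) + 291)) = -1*67 = -67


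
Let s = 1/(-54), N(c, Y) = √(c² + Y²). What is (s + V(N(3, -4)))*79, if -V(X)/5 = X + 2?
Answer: -149389/54 ≈ -2766.5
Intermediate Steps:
N(c, Y) = √(Y² + c²)
V(X) = -10 - 5*X (V(X) = -5*(X + 2) = -5*(2 + X) = -10 - 5*X)
s = -1/54 ≈ -0.018519
(s + V(N(3, -4)))*79 = (-1/54 + (-10 - 5*√((-4)² + 3²)))*79 = (-1/54 + (-10 - 5*√(16 + 9)))*79 = (-1/54 + (-10 - 5*√25))*79 = (-1/54 + (-10 - 5*5))*79 = (-1/54 + (-10 - 25))*79 = (-1/54 - 35)*79 = -1891/54*79 = -149389/54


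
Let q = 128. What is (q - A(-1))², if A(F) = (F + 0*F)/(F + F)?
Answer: 65025/4 ≈ 16256.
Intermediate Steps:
A(F) = ½ (A(F) = (F + 0)/((2*F)) = F*(1/(2*F)) = ½)
(q - A(-1))² = (128 - 1*½)² = (128 - ½)² = (255/2)² = 65025/4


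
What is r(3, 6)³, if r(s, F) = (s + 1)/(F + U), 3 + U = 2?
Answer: 64/125 ≈ 0.51200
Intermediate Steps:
U = -1 (U = -3 + 2 = -1)
r(s, F) = (1 + s)/(-1 + F) (r(s, F) = (s + 1)/(F - 1) = (1 + s)/(-1 + F))
r(3, 6)³ = ((1 + 3)/(-1 + 6))³ = (4/5)³ = ((⅕)*4)³ = (⅘)³ = 64/125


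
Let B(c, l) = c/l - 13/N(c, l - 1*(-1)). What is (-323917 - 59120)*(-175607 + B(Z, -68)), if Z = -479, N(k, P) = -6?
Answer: 4573710626371/68 ≈ 6.7260e+10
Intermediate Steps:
B(c, l) = 13/6 + c/l (B(c, l) = c/l - 13/(-6) = c/l - 13*(-1/6) = c/l + 13/6 = 13/6 + c/l)
(-323917 - 59120)*(-175607 + B(Z, -68)) = (-323917 - 59120)*(-175607 + (13/6 - 479/(-68))) = -383037*(-175607 + (13/6 - 479*(-1/68))) = -383037*(-175607 + (13/6 + 479/68)) = -383037*(-175607 + 1879/204) = -383037*(-35821949/204) = 4573710626371/68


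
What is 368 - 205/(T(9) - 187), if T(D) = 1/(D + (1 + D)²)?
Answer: 7522921/20382 ≈ 369.10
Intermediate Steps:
368 - 205/(T(9) - 187) = 368 - 205/(1/(9 + (1 + 9)²) - 187) = 368 - 205/(1/(9 + 10²) - 187) = 368 - 205/(1/(9 + 100) - 187) = 368 - 205/(1/109 - 187) = 368 - 205/(-20382/109) = 368 - 109/20382*(-205) = 368 + 22345/20382 = 7522921/20382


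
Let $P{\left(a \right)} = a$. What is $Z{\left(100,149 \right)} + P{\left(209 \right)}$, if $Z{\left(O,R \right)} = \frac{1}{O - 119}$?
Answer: $\frac{3970}{19} \approx 208.95$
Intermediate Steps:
$Z{\left(O,R \right)} = \frac{1}{-119 + O}$
$Z{\left(100,149 \right)} + P{\left(209 \right)} = \frac{1}{-119 + 100} + 209 = \frac{1}{-19} + 209 = - \frac{1}{19} + 209 = \frac{3970}{19}$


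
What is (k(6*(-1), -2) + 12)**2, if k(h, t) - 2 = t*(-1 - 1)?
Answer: 324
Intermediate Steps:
k(h, t) = 2 - 2*t (k(h, t) = 2 + t*(-1 - 1) = 2 + t*(-2) = 2 - 2*t)
(k(6*(-1), -2) + 12)**2 = ((2 - 2*(-2)) + 12)**2 = ((2 + 4) + 12)**2 = (6 + 12)**2 = 18**2 = 324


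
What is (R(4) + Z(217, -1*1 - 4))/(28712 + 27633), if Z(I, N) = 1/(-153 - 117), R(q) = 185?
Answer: 49949/15213150 ≈ 0.0032833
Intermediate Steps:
Z(I, N) = -1/270 (Z(I, N) = 1/(-270) = -1/270)
(R(4) + Z(217, -1*1 - 4))/(28712 + 27633) = (185 - 1/270)/(28712 + 27633) = (49949/270)/56345 = (49949/270)*(1/56345) = 49949/15213150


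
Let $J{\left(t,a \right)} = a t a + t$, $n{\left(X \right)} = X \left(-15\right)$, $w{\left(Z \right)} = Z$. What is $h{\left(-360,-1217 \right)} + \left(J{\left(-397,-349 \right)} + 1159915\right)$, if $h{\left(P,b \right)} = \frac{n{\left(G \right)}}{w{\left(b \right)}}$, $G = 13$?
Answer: $- \frac{57436897748}{1217} \approx -4.7195 \cdot 10^{7}$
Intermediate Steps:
$n{\left(X \right)} = - 15 X$
$h{\left(P,b \right)} = - \frac{195}{b}$ ($h{\left(P,b \right)} = \frac{\left(-15\right) 13}{b} = - \frac{195}{b}$)
$J{\left(t,a \right)} = t + t a^{2}$ ($J{\left(t,a \right)} = t a^{2} + t = t + t a^{2}$)
$h{\left(-360,-1217 \right)} + \left(J{\left(-397,-349 \right)} + 1159915\right) = - \frac{195}{-1217} + \left(- 397 \left(1 + \left(-349\right)^{2}\right) + 1159915\right) = \left(-195\right) \left(- \frac{1}{1217}\right) + \left(- 397 \left(1 + 121801\right) + 1159915\right) = \frac{195}{1217} + \left(\left(-397\right) 121802 + 1159915\right) = \frac{195}{1217} + \left(-48355394 + 1159915\right) = \frac{195}{1217} - 47195479 = - \frac{57436897748}{1217}$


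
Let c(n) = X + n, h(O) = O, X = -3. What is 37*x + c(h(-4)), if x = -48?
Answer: -1783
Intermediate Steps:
c(n) = -3 + n
37*x + c(h(-4)) = 37*(-48) + (-3 - 4) = -1776 - 7 = -1783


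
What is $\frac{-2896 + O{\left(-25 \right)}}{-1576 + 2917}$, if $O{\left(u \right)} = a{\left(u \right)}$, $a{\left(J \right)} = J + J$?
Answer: $- \frac{982}{447} \approx -2.1969$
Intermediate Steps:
$a{\left(J \right)} = 2 J$
$O{\left(u \right)} = 2 u$
$\frac{-2896 + O{\left(-25 \right)}}{-1576 + 2917} = \frac{-2896 + 2 \left(-25\right)}{-1576 + 2917} = \frac{-2896 - 50}{1341} = \left(-2946\right) \frac{1}{1341} = - \frac{982}{447}$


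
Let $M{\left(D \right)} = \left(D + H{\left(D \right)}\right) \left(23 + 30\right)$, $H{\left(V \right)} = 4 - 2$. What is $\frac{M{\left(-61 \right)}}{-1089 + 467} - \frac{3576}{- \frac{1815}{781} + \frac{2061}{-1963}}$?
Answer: $\frac{51912309693}{48746762} \approx 1064.9$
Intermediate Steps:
$H{\left(V \right)} = 2$ ($H{\left(V \right)} = 4 - 2 = 2$)
$M{\left(D \right)} = 106 + 53 D$ ($M{\left(D \right)} = \left(D + 2\right) \left(23 + 30\right) = \left(2 + D\right) 53 = 106 + 53 D$)
$\frac{M{\left(-61 \right)}}{-1089 + 467} - \frac{3576}{- \frac{1815}{781} + \frac{2061}{-1963}} = \frac{106 + 53 \left(-61\right)}{-1089 + 467} - \frac{3576}{- \frac{1815}{781} + \frac{2061}{-1963}} = \frac{106 - 3233}{-622} - \frac{3576}{\left(-1815\right) \frac{1}{781} + 2061 \left(- \frac{1}{1963}\right)} = \left(-3127\right) \left(- \frac{1}{622}\right) - \frac{3576}{- \frac{165}{71} - \frac{2061}{1963}} = \frac{3127}{622} - \frac{3576}{- \frac{470226}{139373}} = \frac{3127}{622} - - \frac{83066308}{78371} = \frac{3127}{622} + \frac{83066308}{78371} = \frac{51912309693}{48746762}$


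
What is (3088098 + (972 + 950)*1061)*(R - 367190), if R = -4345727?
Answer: -24164727850780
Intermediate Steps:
(3088098 + (972 + 950)*1061)*(R - 367190) = (3088098 + (972 + 950)*1061)*(-4345727 - 367190) = (3088098 + 1922*1061)*(-4712917) = (3088098 + 2039242)*(-4712917) = 5127340*(-4712917) = -24164727850780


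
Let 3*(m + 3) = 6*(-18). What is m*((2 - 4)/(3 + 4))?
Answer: 78/7 ≈ 11.143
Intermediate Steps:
m = -39 (m = -3 + (6*(-18))/3 = -3 + (⅓)*(-108) = -3 - 36 = -39)
m*((2 - 4)/(3 + 4)) = -39*(2 - 4)/(3 + 4) = -(-78)/7 = -39*(-2/7) = 78/7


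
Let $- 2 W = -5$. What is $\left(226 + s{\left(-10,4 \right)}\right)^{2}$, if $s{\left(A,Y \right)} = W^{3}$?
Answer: $\frac{3736489}{64} \approx 58383.0$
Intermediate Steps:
$W = \frac{5}{2}$ ($W = \left(- \frac{1}{2}\right) \left(-5\right) = \frac{5}{2} \approx 2.5$)
$s{\left(A,Y \right)} = \frac{125}{8}$ ($s{\left(A,Y \right)} = \left(\frac{5}{2}\right)^{3} = \frac{125}{8}$)
$\left(226 + s{\left(-10,4 \right)}\right)^{2} = \left(226 + \frac{125}{8}\right)^{2} = \left(\frac{1933}{8}\right)^{2} = \frac{3736489}{64}$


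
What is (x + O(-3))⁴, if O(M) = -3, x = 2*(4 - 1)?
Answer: 81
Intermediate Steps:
x = 6 (x = 2*3 = 6)
(x + O(-3))⁴ = (6 - 3)⁴ = 3⁴ = 81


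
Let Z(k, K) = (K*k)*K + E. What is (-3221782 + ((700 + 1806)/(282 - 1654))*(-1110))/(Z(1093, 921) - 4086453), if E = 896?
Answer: -14342543/4111731904 ≈ -0.0034882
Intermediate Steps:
Z(k, K) = 896 + k*K**2 (Z(k, K) = (K*k)*K + 896 = k*K**2 + 896 = 896 + k*K**2)
(-3221782 + ((700 + 1806)/(282 - 1654))*(-1110))/(Z(1093, 921) - 4086453) = (-3221782 + ((700 + 1806)/(282 - 1654))*(-1110))/((896 + 1093*921**2) - 4086453) = (-3221782 + (2506/(-1372))*(-1110))/((896 + 1093*848241) - 4086453) = (-3221782 + (2506*(-1/1372))*(-1110))/((896 + 927127413) - 4086453) = (-3221782 - 179/98*(-1110))/(927128309 - 4086453) = (-3221782 + 99345/49)/923041856 = -157767973/49*1/923041856 = -14342543/4111731904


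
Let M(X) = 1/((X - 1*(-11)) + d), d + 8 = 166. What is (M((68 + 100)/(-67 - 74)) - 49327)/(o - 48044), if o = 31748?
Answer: 194521001/64263276 ≈ 3.0269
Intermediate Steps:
d = 158 (d = -8 + 166 = 158)
M(X) = 1/(169 + X) (M(X) = 1/((X - 1*(-11)) + 158) = 1/((X + 11) + 158) = 1/((11 + X) + 158) = 1/(169 + X))
(M((68 + 100)/(-67 - 74)) - 49327)/(o - 48044) = (1/(169 + (68 + 100)/(-67 - 74)) - 49327)/(31748 - 48044) = (1/(169 + 168/(-141)) - 49327)/(-16296) = (1/(169 + 168*(-1/141)) - 49327)*(-1/16296) = (1/(169 - 56/47) - 49327)*(-1/16296) = (1/(7887/47) - 49327)*(-1/16296) = (47/7887 - 49327)*(-1/16296) = -389042002/7887*(-1/16296) = 194521001/64263276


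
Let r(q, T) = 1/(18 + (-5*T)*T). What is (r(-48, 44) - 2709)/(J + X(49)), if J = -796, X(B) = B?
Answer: 26174359/7217514 ≈ 3.6265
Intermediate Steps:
r(q, T) = 1/(18 - 5*T²)
(r(-48, 44) - 2709)/(J + X(49)) = (-1/(-18 + 5*44²) - 2709)/(-796 + 49) = (-1/(-18 + 5*1936) - 2709)/(-747) = (-1/(-18 + 9680) - 2709)*(-1/747) = (-1/9662 - 2709)*(-1/747) = -26174359/9662*(-1/747) = 26174359/7217514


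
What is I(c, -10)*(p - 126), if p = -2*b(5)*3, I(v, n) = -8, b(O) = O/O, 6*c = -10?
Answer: 1056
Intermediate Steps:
c = -5/3 (c = (⅙)*(-10) = -5/3 ≈ -1.6667)
b(O) = 1
p = -6 (p = -2*1*3 = -2*3 = -6)
I(c, -10)*(p - 126) = -8*(-6 - 126) = -8*(-132) = 1056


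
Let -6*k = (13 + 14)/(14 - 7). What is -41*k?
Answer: 369/14 ≈ 26.357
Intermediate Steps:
k = -9/14 (k = -(13 + 14)/(6*(14 - 7)) = -9/(2*7) = -⅙*27/7 = -9/14 ≈ -0.64286)
-41*k = -41*(-9/14) = 369/14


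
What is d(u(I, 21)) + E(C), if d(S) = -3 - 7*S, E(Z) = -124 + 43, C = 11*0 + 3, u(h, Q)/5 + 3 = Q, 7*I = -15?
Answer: -714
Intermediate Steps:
I = -15/7 (I = (⅐)*(-15) = -15/7 ≈ -2.1429)
u(h, Q) = -15 + 5*Q
C = 3 (C = 0 + 3 = 3)
E(Z) = -81
d(u(I, 21)) + E(C) = (-3 - 7*(-15 + 5*21)) - 81 = (-3 - 7*(-15 + 105)) - 81 = (-3 - 7*90) - 81 = (-3 - 630) - 81 = -633 - 81 = -714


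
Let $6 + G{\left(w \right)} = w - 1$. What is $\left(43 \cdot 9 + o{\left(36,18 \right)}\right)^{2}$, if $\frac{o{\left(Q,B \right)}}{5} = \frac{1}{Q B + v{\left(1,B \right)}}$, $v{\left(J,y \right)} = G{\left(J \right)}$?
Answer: $\frac{61731874681}{412164} \approx 1.4978 \cdot 10^{5}$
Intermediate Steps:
$G{\left(w \right)} = -7 + w$ ($G{\left(w \right)} = -6 + \left(w - 1\right) = -6 + \left(-1 + w\right) = -7 + w$)
$v{\left(J,y \right)} = -7 + J$
$o{\left(Q,B \right)} = \frac{5}{-6 + B Q}$ ($o{\left(Q,B \right)} = \frac{5}{Q B + \left(-7 + 1\right)} = \frac{5}{B Q - 6} = \frac{5}{-6 + B Q}$)
$\left(43 \cdot 9 + o{\left(36,18 \right)}\right)^{2} = \left(43 \cdot 9 + \frac{5}{-6 + 18 \cdot 36}\right)^{2} = \left(387 + \frac{5}{-6 + 648}\right)^{2} = \left(387 + \frac{5}{642}\right)^{2} = \left(\frac{248459}{642}\right)^{2} = \frac{61731874681}{412164}$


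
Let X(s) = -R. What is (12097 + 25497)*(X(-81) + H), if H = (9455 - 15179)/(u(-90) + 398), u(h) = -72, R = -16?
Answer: -9548876/163 ≈ -58582.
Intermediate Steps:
X(s) = 16 (X(s) = -1*(-16) = 16)
H = -2862/163 (H = (9455 - 15179)/(-72 + 398) = -5724/326 = -5724*1/326 = -2862/163 ≈ -17.558)
(12097 + 25497)*(X(-81) + H) = (12097 + 25497)*(16 - 2862/163) = 37594*(-254/163) = -9548876/163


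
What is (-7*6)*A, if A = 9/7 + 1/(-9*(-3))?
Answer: -500/9 ≈ -55.556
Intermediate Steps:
A = 250/189 (A = 9*(⅐) - ⅑*(-⅓) = 9/7 + 1/27 = 250/189 ≈ 1.3228)
(-7*6)*A = -7*6*(250/189) = -42*250/189 = -500/9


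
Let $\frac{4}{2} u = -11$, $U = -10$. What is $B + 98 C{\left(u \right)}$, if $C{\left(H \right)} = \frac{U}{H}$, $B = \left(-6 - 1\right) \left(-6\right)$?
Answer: $\frac{2422}{11} \approx 220.18$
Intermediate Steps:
$u = - \frac{11}{2}$ ($u = \frac{1}{2} \left(-11\right) = - \frac{11}{2} \approx -5.5$)
$B = 42$ ($B = \left(-7\right) \left(-6\right) = 42$)
$C{\left(H \right)} = - \frac{10}{H}$
$B + 98 C{\left(u \right)} = 42 + 98 \left(- \frac{10}{- \frac{11}{2}}\right) = 42 + 98 \left(\left(-10\right) \left(- \frac{2}{11}\right)\right) = 42 + 98 \cdot \frac{20}{11} = 42 + \frac{1960}{11} = \frac{2422}{11}$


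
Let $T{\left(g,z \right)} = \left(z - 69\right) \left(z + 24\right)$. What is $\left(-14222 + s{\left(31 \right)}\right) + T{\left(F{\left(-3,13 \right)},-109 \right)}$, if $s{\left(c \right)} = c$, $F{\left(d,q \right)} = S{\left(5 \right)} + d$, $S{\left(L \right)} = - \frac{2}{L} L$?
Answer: $939$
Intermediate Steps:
$S{\left(L \right)} = -2$
$F{\left(d,q \right)} = -2 + d$
$T{\left(g,z \right)} = \left(-69 + z\right) \left(24 + z\right)$
$\left(-14222 + s{\left(31 \right)}\right) + T{\left(F{\left(-3,13 \right)},-109 \right)} = \left(-14222 + 31\right) - \left(-3249 - 11881\right) = -14191 + \left(-1656 + 11881 + 4905\right) = -14191 + 15130 = 939$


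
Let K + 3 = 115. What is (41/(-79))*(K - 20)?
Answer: -3772/79 ≈ -47.747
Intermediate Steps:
K = 112 (K = -3 + 115 = 112)
(41/(-79))*(K - 20) = (41/(-79))*(112 - 20) = (41*(-1/79))*92 = -41/79*92 = -3772/79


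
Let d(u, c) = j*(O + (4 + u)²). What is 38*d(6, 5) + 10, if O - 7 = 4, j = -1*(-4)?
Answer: 16882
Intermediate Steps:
j = 4
O = 11 (O = 7 + 4 = 11)
d(u, c) = 44 + 4*(4 + u)² (d(u, c) = 4*(11 + (4 + u)²) = 44 + 4*(4 + u)²)
38*d(6, 5) + 10 = 38*(44 + 4*(4 + 6)²) + 10 = 38*(44 + 4*10²) + 10 = 38*(44 + 4*100) + 10 = 38*(44 + 400) + 10 = 38*444 + 10 = 16872 + 10 = 16882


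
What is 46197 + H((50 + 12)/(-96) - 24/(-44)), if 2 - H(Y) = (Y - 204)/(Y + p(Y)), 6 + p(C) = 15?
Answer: 217196866/4699 ≈ 46222.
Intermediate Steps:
p(C) = 9 (p(C) = -6 + 15 = 9)
H(Y) = 2 - (-204 + Y)/(9 + Y) (H(Y) = 2 - (Y - 204)/(Y + 9) = 2 - (-204 + Y)/(9 + Y))
46197 + H((50 + 12)/(-96) - 24/(-44)) = 46197 + (222 + ((50 + 12)/(-96) - 24/(-44)))/(9 + ((50 + 12)/(-96) - 24/(-44))) = 46197 + (222 + (62*(-1/96) - 24*(-1/44)))/(9 + (62*(-1/96) - 24*(-1/44))) = 46197 + (222 + (-31/48 + 6/11))/(9 + (-31/48 + 6/11)) = 46197 + (222 - 53/528)/(9 - 53/528) = 46197 + (117163/528)/(4699/528) = 46197 + (528/4699)*(117163/528) = 46197 + 117163/4699 = 217196866/4699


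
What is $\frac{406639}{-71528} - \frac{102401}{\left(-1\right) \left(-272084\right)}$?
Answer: $- \frac{29491126101}{4865406088} \approx -6.0614$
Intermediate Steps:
$\frac{406639}{-71528} - \frac{102401}{\left(-1\right) \left(-272084\right)} = 406639 \left(- \frac{1}{71528}\right) - \frac{102401}{272084} = - \frac{406639}{71528} - \frac{102401}{272084} = - \frac{29491126101}{4865406088}$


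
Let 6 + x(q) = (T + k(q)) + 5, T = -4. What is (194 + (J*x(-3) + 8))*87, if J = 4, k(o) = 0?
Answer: 15834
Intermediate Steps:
x(q) = -5 (x(q) = -6 + ((-4 + 0) + 5) = -6 + (-4 + 5) = -6 + 1 = -5)
(194 + (J*x(-3) + 8))*87 = (194 + (4*(-5) + 8))*87 = (194 + (-20 + 8))*87 = (194 - 12)*87 = 182*87 = 15834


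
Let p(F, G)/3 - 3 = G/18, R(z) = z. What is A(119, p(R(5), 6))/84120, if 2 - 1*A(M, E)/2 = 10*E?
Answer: -49/21030 ≈ -0.0023300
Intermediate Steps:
p(F, G) = 9 + G/6 (p(F, G) = 9 + 3*(G/18) = 9 + G/6)
A(M, E) = 4 - 20*E
A(119, p(R(5), 6))/84120 = (4 - 20*(9 + (⅙)*6))/84120 = (4 - 20*(9 + 1))*(1/84120) = (4 - 20*10)*(1/84120) = (4 - 200)*(1/84120) = -196*1/84120 = -49/21030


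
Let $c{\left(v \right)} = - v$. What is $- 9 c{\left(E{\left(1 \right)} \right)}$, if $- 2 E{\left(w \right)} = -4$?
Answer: $18$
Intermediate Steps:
$E{\left(w \right)} = 2$ ($E{\left(w \right)} = \left(- \frac{1}{2}\right) \left(-4\right) = 2$)
$- 9 c{\left(E{\left(1 \right)} \right)} = - 9 \left(\left(-1\right) 2\right) = \left(-9\right) \left(-2\right) = 18$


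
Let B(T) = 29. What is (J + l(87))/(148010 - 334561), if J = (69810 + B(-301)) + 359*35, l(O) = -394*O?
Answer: -48126/186551 ≈ -0.25798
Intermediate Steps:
J = 82404 (J = (69810 + 29) + 359*35 = 69839 + 12565 = 82404)
(J + l(87))/(148010 - 334561) = (82404 - 394*87)/(148010 - 334561) = (82404 - 34278)/(-186551) = 48126*(-1/186551) = -48126/186551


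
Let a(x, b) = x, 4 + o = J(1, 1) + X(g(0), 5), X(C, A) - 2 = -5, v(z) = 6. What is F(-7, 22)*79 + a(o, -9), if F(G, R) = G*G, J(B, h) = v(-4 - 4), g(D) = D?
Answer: 3870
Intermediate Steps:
X(C, A) = -3 (X(C, A) = 2 - 5 = -3)
J(B, h) = 6
o = -1 (o = -4 + (6 - 3) = -4 + 3 = -1)
F(G, R) = G²
F(-7, 22)*79 + a(o, -9) = (-7)²*79 - 1 = 49*79 - 1 = 3871 - 1 = 3870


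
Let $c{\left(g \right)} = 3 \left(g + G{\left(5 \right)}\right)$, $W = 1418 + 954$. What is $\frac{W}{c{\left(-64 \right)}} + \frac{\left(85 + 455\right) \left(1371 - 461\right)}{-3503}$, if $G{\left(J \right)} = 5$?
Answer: $- \frac{95286916}{620031} \approx -153.68$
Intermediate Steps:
$W = 2372$
$c{\left(g \right)} = 15 + 3 g$ ($c{\left(g \right)} = 3 \left(g + 5\right) = 3 \left(5 + g\right) = 15 + 3 g$)
$\frac{W}{c{\left(-64 \right)}} + \frac{\left(85 + 455\right) \left(1371 - 461\right)}{-3503} = \frac{2372}{15 + 3 \left(-64\right)} + \frac{\left(85 + 455\right) \left(1371 - 461\right)}{-3503} = \frac{2372}{15 - 192} + 540 \cdot 910 \left(- \frac{1}{3503}\right) = \frac{2372}{-177} + 491400 \left(- \frac{1}{3503}\right) = 2372 \left(- \frac{1}{177}\right) - \frac{491400}{3503} = - \frac{2372}{177} - \frac{491400}{3503} = - \frac{95286916}{620031}$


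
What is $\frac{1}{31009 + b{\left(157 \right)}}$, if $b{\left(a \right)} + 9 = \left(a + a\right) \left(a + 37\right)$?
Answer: $\frac{1}{91916} \approx 1.0879 \cdot 10^{-5}$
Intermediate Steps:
$b{\left(a \right)} = -9 + 2 a \left(37 + a\right)$ ($b{\left(a \right)} = -9 + \left(a + a\right) \left(a + 37\right) = -9 + 2 a \left(37 + a\right)$)
$\frac{1}{31009 + b{\left(157 \right)}} = \frac{1}{31009 + \left(-9 + 2 \cdot 157^{2} + 74 \cdot 157\right)} = \frac{1}{31009 + \left(-9 + 2 \cdot 24649 + 11618\right)} = \frac{1}{31009 + \left(-9 + 49298 + 11618\right)} = \frac{1}{31009 + 60907} = \frac{1}{91916}$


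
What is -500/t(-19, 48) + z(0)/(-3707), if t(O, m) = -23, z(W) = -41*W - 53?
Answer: 1854719/85261 ≈ 21.753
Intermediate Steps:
z(W) = -53 - 41*W
-500/t(-19, 48) + z(0)/(-3707) = -500/(-23) + (-53 - 41*0)/(-3707) = -500*(-1/23) + (-53 + 0)*(-1/3707) = 500/23 - 53*(-1/3707) = 500/23 + 53/3707 = 1854719/85261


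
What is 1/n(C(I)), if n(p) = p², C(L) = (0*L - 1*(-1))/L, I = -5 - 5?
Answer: 100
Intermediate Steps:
I = -10
C(L) = 1/L (C(L) = (0 + 1)/L = 1/L)
1/n(C(I)) = 1/((1/(-10))²) = 1/((-⅒)²) = 1/(1/100) = 100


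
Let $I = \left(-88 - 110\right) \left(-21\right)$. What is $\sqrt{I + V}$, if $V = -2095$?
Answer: $\sqrt{2063} \approx 45.42$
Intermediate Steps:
$I = 4158$ ($I = \left(-198\right) \left(-21\right) = 4158$)
$\sqrt{I + V} = \sqrt{4158 - 2095} = \sqrt{2063}$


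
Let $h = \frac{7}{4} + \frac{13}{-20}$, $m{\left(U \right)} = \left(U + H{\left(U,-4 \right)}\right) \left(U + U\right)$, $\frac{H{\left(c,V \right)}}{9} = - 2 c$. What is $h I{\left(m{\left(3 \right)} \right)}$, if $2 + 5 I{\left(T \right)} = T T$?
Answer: $\frac{514987}{25} \approx 20599.0$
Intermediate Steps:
$H{\left(c,V \right)} = - 18 c$ ($H{\left(c,V \right)} = 9 \left(- 2 c\right) = - 18 c$)
$m{\left(U \right)} = - 34 U^{2}$ ($m{\left(U \right)} = \left(U - 18 U\right) \left(U + U\right) = - 17 U 2 U = - 34 U^{2}$)
$h = \frac{11}{10}$ ($h = 7 \cdot \frac{1}{4} + 13 \left(- \frac{1}{20}\right) = \frac{7}{4} - \frac{13}{20} = \frac{11}{10} \approx 1.1$)
$I{\left(T \right)} = - \frac{2}{5} + \frac{T^{2}}{5}$ ($I{\left(T \right)} = - \frac{2}{5} + \frac{T T}{5} = - \frac{2}{5} + \frac{T^{2}}{5}$)
$h I{\left(m{\left(3 \right)} \right)} = \frac{11 \left(- \frac{2}{5} + \frac{\left(- 34 \cdot 3^{2}\right)^{2}}{5}\right)}{10} = \frac{11 \left(- \frac{2}{5} + \frac{\left(\left(-34\right) 9\right)^{2}}{5}\right)}{10} = \frac{11 \left(- \frac{2}{5} + \frac{\left(-306\right)^{2}}{5}\right)}{10} = \frac{11 \left(- \frac{2}{5} + \frac{1}{5} \cdot 93636\right)}{10} = \frac{11 \left(- \frac{2}{5} + \frac{93636}{5}\right)}{10} = \frac{11}{10} \cdot \frac{93634}{5} = \frac{514987}{25}$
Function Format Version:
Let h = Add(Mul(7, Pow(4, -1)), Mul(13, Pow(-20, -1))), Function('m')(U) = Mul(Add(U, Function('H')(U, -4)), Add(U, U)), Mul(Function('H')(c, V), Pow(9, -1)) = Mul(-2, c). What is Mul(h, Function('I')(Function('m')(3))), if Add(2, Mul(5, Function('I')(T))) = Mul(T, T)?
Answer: Rational(514987, 25) ≈ 20599.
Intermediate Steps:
Function('H')(c, V) = Mul(-18, c) (Function('H')(c, V) = Mul(9, Mul(-2, c)) = Mul(-18, c))
Function('m')(U) = Mul(-34, Pow(U, 2)) (Function('m')(U) = Mul(Add(U, Mul(-18, U)), Add(U, U)) = Mul(Mul(-17, U), Mul(2, U)) = Mul(-34, Pow(U, 2)))
h = Rational(11, 10) (h = Add(Mul(7, Rational(1, 4)), Mul(13, Rational(-1, 20))) = Add(Rational(7, 4), Rational(-13, 20)) = Rational(11, 10) ≈ 1.1000)
Function('I')(T) = Add(Rational(-2, 5), Mul(Rational(1, 5), Pow(T, 2))) (Function('I')(T) = Add(Rational(-2, 5), Mul(Rational(1, 5), Mul(T, T))) = Add(Rational(-2, 5), Mul(Rational(1, 5), Pow(T, 2))))
Mul(h, Function('I')(Function('m')(3))) = Mul(Rational(11, 10), Add(Rational(-2, 5), Mul(Rational(1, 5), Pow(Mul(-34, Pow(3, 2)), 2)))) = Mul(Rational(11, 10), Add(Rational(-2, 5), Mul(Rational(1, 5), Pow(Mul(-34, 9), 2)))) = Mul(Rational(11, 10), Add(Rational(-2, 5), Mul(Rational(1, 5), Pow(-306, 2)))) = Mul(Rational(11, 10), Add(Rational(-2, 5), Mul(Rational(1, 5), 93636))) = Mul(Rational(11, 10), Add(Rational(-2, 5), Rational(93636, 5))) = Mul(Rational(11, 10), Rational(93634, 5)) = Rational(514987, 25)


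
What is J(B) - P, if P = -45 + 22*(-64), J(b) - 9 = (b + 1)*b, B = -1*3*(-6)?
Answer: 1804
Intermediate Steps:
B = 18 (B = -3*(-6) = 18)
J(b) = 9 + b*(1 + b) (J(b) = 9 + (b + 1)*b = 9 + (1 + b)*b = 9 + b*(1 + b))
P = -1453 (P = -45 - 1408 = -1453)
J(B) - P = (9 + 18 + 18²) - 1*(-1453) = (9 + 18 + 324) + 1453 = 351 + 1453 = 1804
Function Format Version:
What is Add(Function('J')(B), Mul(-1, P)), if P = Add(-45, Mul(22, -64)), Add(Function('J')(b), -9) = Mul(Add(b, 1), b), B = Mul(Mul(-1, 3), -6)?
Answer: 1804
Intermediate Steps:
B = 18 (B = Mul(-3, -6) = 18)
Function('J')(b) = Add(9, Mul(b, Add(1, b))) (Function('J')(b) = Add(9, Mul(Add(b, 1), b)) = Add(9, Mul(Add(1, b), b)) = Add(9, Mul(b, Add(1, b))))
P = -1453 (P = Add(-45, -1408) = -1453)
Add(Function('J')(B), Mul(-1, P)) = Add(Add(9, 18, Pow(18, 2)), Mul(-1, -1453)) = Add(Add(9, 18, 324), 1453) = Add(351, 1453) = 1804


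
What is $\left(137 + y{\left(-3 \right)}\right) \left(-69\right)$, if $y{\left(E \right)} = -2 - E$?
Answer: $-9522$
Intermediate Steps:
$\left(137 + y{\left(-3 \right)}\right) \left(-69\right) = \left(137 - -1\right) \left(-69\right) = \left(137 + \left(-2 + 3\right)\right) \left(-69\right) = \left(137 + 1\right) \left(-69\right) = 138 \left(-69\right) = -9522$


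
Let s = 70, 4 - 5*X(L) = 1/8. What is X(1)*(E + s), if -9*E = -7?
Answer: 19747/360 ≈ 54.853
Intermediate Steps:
X(L) = 31/40 (X(L) = ⅘ - ⅕/8 = ⅘ - ⅕*⅛ = ⅘ - 1/40 = 31/40)
E = 7/9 (E = -⅑*(-7) = 7/9 ≈ 0.77778)
X(1)*(E + s) = 31*(7/9 + 70)/40 = (31/40)*(637/9) = 19747/360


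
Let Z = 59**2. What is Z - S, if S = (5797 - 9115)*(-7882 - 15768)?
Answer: -78467219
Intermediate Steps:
Z = 3481
S = 78470700 (S = -3318*(-23650) = 78470700)
Z - S = 3481 - 1*78470700 = 3481 - 78470700 = -78467219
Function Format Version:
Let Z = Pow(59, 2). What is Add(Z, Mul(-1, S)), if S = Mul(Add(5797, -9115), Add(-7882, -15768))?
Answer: -78467219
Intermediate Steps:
Z = 3481
S = 78470700 (S = Mul(-3318, -23650) = 78470700)
Add(Z, Mul(-1, S)) = Add(3481, Mul(-1, 78470700)) = Add(3481, -78470700) = -78467219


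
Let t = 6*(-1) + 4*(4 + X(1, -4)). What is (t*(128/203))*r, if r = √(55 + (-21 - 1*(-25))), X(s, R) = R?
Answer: -768*√59/203 ≈ -29.060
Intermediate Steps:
r = √59 (r = √(55 + (-21 + 25)) = √(55 + 4) = √59 ≈ 7.6811)
t = -6 (t = 6*(-1) + 4*(4 - 4) = -6 + 4*0 = -6 + 0 = -6)
(t*(128/203))*r = (-768/203)*√59 = (-6*128/203)*√59 = -768*√59/203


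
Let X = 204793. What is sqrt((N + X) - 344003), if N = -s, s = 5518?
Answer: 2*I*sqrt(36182) ≈ 380.43*I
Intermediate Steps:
N = -5518 (N = -1*5518 = -5518)
sqrt((N + X) - 344003) = sqrt((-5518 + 204793) - 344003) = sqrt(199275 - 344003) = sqrt(-144728) = 2*I*sqrt(36182)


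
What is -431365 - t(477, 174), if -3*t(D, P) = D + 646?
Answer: -1292972/3 ≈ -4.3099e+5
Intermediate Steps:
t(D, P) = -646/3 - D/3 (t(D, P) = -(D + 646)/3 = -(646 + D)/3 = -646/3 - D/3)
-431365 - t(477, 174) = -431365 - (-646/3 - 1/3*477) = -431365 - (-646/3 - 159) = -431365 - 1*(-1123/3) = -431365 + 1123/3 = -1292972/3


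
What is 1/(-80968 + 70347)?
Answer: -1/10621 ≈ -9.4153e-5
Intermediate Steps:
1/(-80968 + 70347) = 1/(-10621) = -1/10621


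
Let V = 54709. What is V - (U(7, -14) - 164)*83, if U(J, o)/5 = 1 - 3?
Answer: 69151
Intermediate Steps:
U(J, o) = -10 (U(J, o) = 5*(1 - 3) = 5*(-2) = -10)
V - (U(7, -14) - 164)*83 = 54709 - (-10 - 164)*83 = 54709 - (-174)*83 = 54709 - 1*(-14442) = 54709 + 14442 = 69151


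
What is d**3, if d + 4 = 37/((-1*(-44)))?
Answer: -2685619/85184 ≈ -31.527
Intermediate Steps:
d = -139/44 (d = -4 + 37/((-1*(-44))) = -4 + 37/44 = -139/44 ≈ -3.1591)
d**3 = (-139/44)**3 = -2685619/85184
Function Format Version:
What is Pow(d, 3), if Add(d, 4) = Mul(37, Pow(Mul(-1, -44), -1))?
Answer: Rational(-2685619, 85184) ≈ -31.527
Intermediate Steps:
d = Rational(-139, 44) (d = Add(-4, Mul(37, Pow(Mul(-1, -44), -1))) = Add(-4, Mul(37, Pow(44, -1))) = Add(-4, Mul(37, Rational(1, 44))) = Add(-4, Rational(37, 44)) = Rational(-139, 44) ≈ -3.1591)
Pow(d, 3) = Pow(Rational(-139, 44), 3) = Rational(-2685619, 85184)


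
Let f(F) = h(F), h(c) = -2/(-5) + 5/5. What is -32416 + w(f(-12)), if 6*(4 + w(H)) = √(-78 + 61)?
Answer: -32420 + I*√17/6 ≈ -32420.0 + 0.68718*I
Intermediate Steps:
h(c) = 7/5 (h(c) = -2*(-⅕) + 5*(⅕) = ⅖ + 1 = 7/5)
f(F) = 7/5
w(H) = -4 + I*√17/6 (w(H) = -4 + √(-78 + 61)/6 = -4 + √(-17)/6 = -4 + (I*√17)/6 = -4 + I*√17/6)
-32416 + w(f(-12)) = -32416 + (-4 + I*√17/6) = -32420 + I*√17/6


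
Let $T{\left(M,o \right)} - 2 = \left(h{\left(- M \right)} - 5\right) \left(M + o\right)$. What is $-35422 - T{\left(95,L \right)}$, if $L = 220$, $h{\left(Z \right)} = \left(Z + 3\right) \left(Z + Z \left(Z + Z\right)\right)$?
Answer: $520302051$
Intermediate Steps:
$h{\left(Z \right)} = \left(3 + Z\right) \left(Z + 2 Z^{2}\right)$ ($h{\left(Z \right)} = \left(3 + Z\right) \left(Z + Z 2 Z\right) = \left(3 + Z\right) \left(Z + 2 Z^{2}\right)$)
$T{\left(M,o \right)} = 2 + \left(-5 - M \left(3 - 7 M + 2 M^{2}\right)\right) \left(M + o\right)$ ($T{\left(M,o \right)} = 2 + \left(- M \left(3 + 2 \left(- M\right)^{2} + 7 \left(- M\right)\right) - 5\right) \left(M + o\right) = 2 + \left(- M \left(3 + 2 M^{2} - 7 M\right) - 5\right) \left(M + o\right) = 2 + \left(- M \left(3 - 7 M + 2 M^{2}\right) - 5\right) \left(M + o\right) = 2 + \left(-5 - M \left(3 - 7 M + 2 M^{2}\right)\right) \left(M + o\right)$)
$-35422 - T{\left(95,L \right)} = -35422 - \left(2 - 475 - 1100 - 95^{2} \left(3 - 665 + 2 \cdot 95^{2}\right) - 95 \cdot 220 \left(3 - 665 + 2 \cdot 95^{2}\right)\right) = -35422 - \left(2 - 475 - 1100 - 9025 \left(3 - 665 + 2 \cdot 9025\right) - 95 \cdot 220 \left(3 - 665 + 2 \cdot 9025\right)\right) = -35422 - \left(2 - 475 - 1100 - 9025 \left(3 - 665 + 18050\right) - 95 \cdot 220 \left(3 - 665 + 18050\right)\right) = -35422 - \left(2 - 475 - 1100 - 9025 \cdot 17388 - 95 \cdot 220 \cdot 17388\right) = -35422 - \left(2 - 475 - 1100 - 156926700 - 363409200\right) = -35422 - -520337473 = -35422 + 520337473 = 520302051$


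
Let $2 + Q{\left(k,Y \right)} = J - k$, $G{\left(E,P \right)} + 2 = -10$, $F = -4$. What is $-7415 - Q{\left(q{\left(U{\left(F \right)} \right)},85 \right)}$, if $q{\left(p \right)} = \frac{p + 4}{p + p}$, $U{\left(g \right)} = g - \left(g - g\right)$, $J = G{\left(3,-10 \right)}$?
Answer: $-7401$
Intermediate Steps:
$G{\left(E,P \right)} = -12$ ($G{\left(E,P \right)} = -2 - 10 = -12$)
$J = -12$
$U{\left(g \right)} = g$ ($U{\left(g \right)} = g - 0 = g + 0 = g$)
$q{\left(p \right)} = \frac{4 + p}{2 p}$
$Q{\left(k,Y \right)} = -14 - k$ ($Q{\left(k,Y \right)} = -2 - \left(12 + k\right) = -14 - k$)
$-7415 - Q{\left(q{\left(U{\left(F \right)} \right)},85 \right)} = -7415 - \left(-14 - \frac{4 - 4}{2 \left(-4\right)}\right) = -7415 - \left(-14 - \frac{1}{2} \left(- \frac{1}{4}\right) 0\right) = -7415 - \left(-14 - 0\right) = -7415 - \left(-14 + 0\right) = -7415 - -14 = -7415 + 14 = -7401$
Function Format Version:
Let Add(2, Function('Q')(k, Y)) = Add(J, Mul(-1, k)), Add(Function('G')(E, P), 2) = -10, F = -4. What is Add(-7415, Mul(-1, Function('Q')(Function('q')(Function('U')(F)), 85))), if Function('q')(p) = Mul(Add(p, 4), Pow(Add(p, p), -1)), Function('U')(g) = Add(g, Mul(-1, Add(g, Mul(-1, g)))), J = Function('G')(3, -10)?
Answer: -7401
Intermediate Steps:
Function('G')(E, P) = -12 (Function('G')(E, P) = Add(-2, -10) = -12)
J = -12
Function('U')(g) = g (Function('U')(g) = Add(g, Mul(-1, 0)) = Add(g, 0) = g)
Function('q')(p) = Mul(Rational(1, 2), Pow(p, -1), Add(4, p)) (Function('q')(p) = Mul(Add(4, p), Pow(Mul(2, p), -1)) = Mul(Add(4, p), Mul(Rational(1, 2), Pow(p, -1))) = Mul(Rational(1, 2), Pow(p, -1), Add(4, p)))
Function('Q')(k, Y) = Add(-14, Mul(-1, k)) (Function('Q')(k, Y) = Add(-2, Add(-12, Mul(-1, k))) = Add(-14, Mul(-1, k)))
Add(-7415, Mul(-1, Function('Q')(Function('q')(Function('U')(F)), 85))) = Add(-7415, Mul(-1, Add(-14, Mul(-1, Mul(Rational(1, 2), Pow(-4, -1), Add(4, -4)))))) = Add(-7415, Mul(-1, Add(-14, Mul(-1, Mul(Rational(1, 2), Rational(-1, 4), 0))))) = Add(-7415, Mul(-1, Add(-14, Mul(-1, 0)))) = Add(-7415, Mul(-1, Add(-14, 0))) = Add(-7415, Mul(-1, -14)) = Add(-7415, 14) = -7401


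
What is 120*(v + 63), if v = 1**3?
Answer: 7680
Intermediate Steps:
v = 1
120*(v + 63) = 120*(1 + 63) = 120*64 = 7680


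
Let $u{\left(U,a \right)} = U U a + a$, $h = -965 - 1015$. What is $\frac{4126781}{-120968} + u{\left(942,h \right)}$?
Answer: $- \frac{212538687380381}{120968} \approx -1.757 \cdot 10^{9}$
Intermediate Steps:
$h = -1980$
$u{\left(U,a \right)} = a + a U^{2}$ ($u{\left(U,a \right)} = U^{2} a + a = a U^{2} + a = a + a U^{2}$)
$\frac{4126781}{-120968} + u{\left(942,h \right)} = \frac{4126781}{-120968} - 1980 \left(1 + 942^{2}\right) = 4126781 \left(- \frac{1}{120968}\right) - 1980 \left(1 + 887364\right) = - \frac{4126781}{120968} - 1756982700 = - \frac{212538687380381}{120968}$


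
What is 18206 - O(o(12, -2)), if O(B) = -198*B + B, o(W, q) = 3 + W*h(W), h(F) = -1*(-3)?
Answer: 25889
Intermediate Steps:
h(F) = 3
o(W, q) = 3 + 3*W (o(W, q) = 3 + W*3 = 3 + 3*W)
O(B) = -197*B
18206 - O(o(12, -2)) = 18206 - (-197)*(3 + 3*12) = 18206 - (-197)*(3 + 36) = 18206 - (-197)*39 = 18206 - 1*(-7683) = 18206 + 7683 = 25889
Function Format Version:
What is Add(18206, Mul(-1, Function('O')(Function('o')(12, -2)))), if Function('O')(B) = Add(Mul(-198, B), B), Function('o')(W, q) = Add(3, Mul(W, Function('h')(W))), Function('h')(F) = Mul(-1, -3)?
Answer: 25889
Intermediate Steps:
Function('h')(F) = 3
Function('o')(W, q) = Add(3, Mul(3, W)) (Function('o')(W, q) = Add(3, Mul(W, 3)) = Add(3, Mul(3, W)))
Function('O')(B) = Mul(-197, B)
Add(18206, Mul(-1, Function('O')(Function('o')(12, -2)))) = Add(18206, Mul(-1, Mul(-197, Add(3, Mul(3, 12))))) = Add(18206, Mul(-1, Mul(-197, Add(3, 36)))) = Add(18206, Mul(-1, Mul(-197, 39))) = Add(18206, Mul(-1, -7683)) = Add(18206, 7683) = 25889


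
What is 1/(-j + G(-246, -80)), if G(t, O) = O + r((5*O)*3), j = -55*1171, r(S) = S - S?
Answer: 1/64325 ≈ 1.5546e-5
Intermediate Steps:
r(S) = 0
j = -64405
G(t, O) = O (G(t, O) = O + 0 = O)
1/(-j + G(-246, -80)) = 1/(-1*(-64405) - 80) = 1/(64405 - 80) = 1/64325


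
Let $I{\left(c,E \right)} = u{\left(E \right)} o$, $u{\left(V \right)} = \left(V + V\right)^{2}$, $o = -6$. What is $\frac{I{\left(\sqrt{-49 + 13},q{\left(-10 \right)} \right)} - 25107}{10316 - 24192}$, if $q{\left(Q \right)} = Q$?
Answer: $\frac{27507}{13876} \approx 1.9823$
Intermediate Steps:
$u{\left(V \right)} = 4 V^{2}$ ($u{\left(V \right)} = \left(2 V\right)^{2} = 4 V^{2}$)
$I{\left(c,E \right)} = - 24 E^{2}$ ($I{\left(c,E \right)} = 4 E^{2} \left(-6\right) = - 24 E^{2}$)
$\frac{I{\left(\sqrt{-49 + 13},q{\left(-10 \right)} \right)} - 25107}{10316 - 24192} = \frac{- 24 \left(-10\right)^{2} - 25107}{10316 - 24192} = \frac{\left(-24\right) 100 - 25107}{-13876} = \left(-2400 - 25107\right) \left(- \frac{1}{13876}\right) = \left(-27507\right) \left(- \frac{1}{13876}\right) = \frac{27507}{13876}$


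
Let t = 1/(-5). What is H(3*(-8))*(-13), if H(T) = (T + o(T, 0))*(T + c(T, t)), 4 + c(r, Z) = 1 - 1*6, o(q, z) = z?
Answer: -10296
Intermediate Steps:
t = -1/5 ≈ -0.20000
c(r, Z) = -9 (c(r, Z) = -4 + (1 - 1*6) = -4 + (1 - 6) = -4 - 5 = -9)
H(T) = T*(-9 + T) (H(T) = (T + 0)*(T - 9) = T*(-9 + T))
H(3*(-8))*(-13) = ((3*(-8))*(-9 + 3*(-8)))*(-13) = -24*(-9 - 24)*(-13) = -24*(-33)*(-13) = 792*(-13) = -10296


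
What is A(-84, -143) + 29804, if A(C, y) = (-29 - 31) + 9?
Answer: 29753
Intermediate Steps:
A(C, y) = -51 (A(C, y) = -60 + 9 = -51)
A(-84, -143) + 29804 = -51 + 29804 = 29753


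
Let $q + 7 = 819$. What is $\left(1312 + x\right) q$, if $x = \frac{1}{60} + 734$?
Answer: $\frac{24920483}{15} \approx 1.6614 \cdot 10^{6}$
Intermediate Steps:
$q = 812$ ($q = -7 + 819 = 812$)
$x = \frac{44041}{60}$ ($x = \frac{1}{60} + 734 = \frac{44041}{60} \approx 734.02$)
$\left(1312 + x\right) q = \left(1312 + \frac{44041}{60}\right) 812 = \frac{122761}{60} \cdot 812 = \frac{24920483}{15}$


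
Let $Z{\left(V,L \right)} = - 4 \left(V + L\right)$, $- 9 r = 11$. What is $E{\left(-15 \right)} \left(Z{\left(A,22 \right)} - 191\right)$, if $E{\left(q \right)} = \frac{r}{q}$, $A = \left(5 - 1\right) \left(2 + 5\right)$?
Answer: $- \frac{4301}{135} \approx -31.859$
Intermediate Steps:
$r = - \frac{11}{9}$ ($r = \left(- \frac{1}{9}\right) 11 = - \frac{11}{9} \approx -1.2222$)
$A = 28$ ($A = 4 \cdot 7 = 28$)
$Z{\left(V,L \right)} = - 4 L - 4 V$ ($Z{\left(V,L \right)} = - 4 \left(L + V\right) = - 4 L - 4 V$)
$E{\left(q \right)} = - \frac{11}{9 q}$
$E{\left(-15 \right)} \left(Z{\left(A,22 \right)} - 191\right) = - \frac{11}{9 \left(-15\right)} \left(\left(\left(-4\right) 22 - 112\right) - 191\right) = \left(- \frac{11}{9}\right) \left(- \frac{1}{15}\right) \left(\left(-88 - 112\right) - 191\right) = \frac{11 \left(-200 - 191\right)}{135} = \frac{11}{135} \left(-391\right) = - \frac{4301}{135}$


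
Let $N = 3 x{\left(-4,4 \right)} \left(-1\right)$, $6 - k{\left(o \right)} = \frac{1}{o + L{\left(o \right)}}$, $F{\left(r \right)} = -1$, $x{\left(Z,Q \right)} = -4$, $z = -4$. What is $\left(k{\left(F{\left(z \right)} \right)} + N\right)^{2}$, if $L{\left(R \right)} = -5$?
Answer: $\frac{11881}{36} \approx 330.03$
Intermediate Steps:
$k{\left(o \right)} = 6 - \frac{1}{-5 + o}$ ($k{\left(o \right)} = 6 - \frac{1}{o - 5} = 6 - \frac{1}{-5 + o}$)
$N = 12$ ($N = 3 \left(-4\right) \left(-1\right) = \left(-12\right) \left(-1\right) = 12$)
$\left(k{\left(F{\left(z \right)} \right)} + N\right)^{2} = \left(\frac{-31 + 6 \left(-1\right)}{-5 - 1} + 12\right)^{2} = \left(\frac{-31 - 6}{-6} + 12\right)^{2} = \left(\left(- \frac{1}{6}\right) \left(-37\right) + 12\right)^{2} = \left(\frac{37}{6} + 12\right)^{2} = \left(\frac{109}{6}\right)^{2} = \frac{11881}{36}$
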